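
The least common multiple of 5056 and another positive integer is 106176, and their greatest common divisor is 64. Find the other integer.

1344

gcd × lcm = product of the two integers, so the other integer is (64 × 106176) / 5056 = 1344.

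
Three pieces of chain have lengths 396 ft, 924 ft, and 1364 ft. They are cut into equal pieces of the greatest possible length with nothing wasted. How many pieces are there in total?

Piece length = gcd(396, 924, 1364).
396 = 2^2 × 3^2 × 11
924 = 2^2 × 3 × 7 × 11
1364 = 2^2 × 11 × 31
gcd(396, 924, 1364) = 2^2 × 11 = 44.
Total pieces = 396/44 + 924/44 + 1364/44 = 9 + 21 + 31 = 61.

61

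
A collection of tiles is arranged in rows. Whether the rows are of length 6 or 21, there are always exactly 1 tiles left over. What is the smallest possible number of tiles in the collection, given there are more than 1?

43

N − 1 must be a common multiple of 6 and 21.
6 = 2 × 3
21 = 3 × 7
LCM(6, 21) = 2 × 3 × 7 = 42.
Smallest N > 1 is LCM + 1 = 42 + 1 = 43.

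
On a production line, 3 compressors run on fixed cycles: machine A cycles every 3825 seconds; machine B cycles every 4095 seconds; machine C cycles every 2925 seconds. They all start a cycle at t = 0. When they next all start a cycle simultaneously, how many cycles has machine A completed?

91 cycles

The first common completion time is the LCM of the periods.
3825 = 3^2 × 5^2 × 17
4095 = 3^2 × 5 × 7 × 13
2925 = 3^2 × 5^2 × 13
LCM(3825, 4095, 2925) = 3^2 × 5^2 × 7 × 13 × 17 = 348075.
Cycles for period 3825: 348075 / 3825 = 91.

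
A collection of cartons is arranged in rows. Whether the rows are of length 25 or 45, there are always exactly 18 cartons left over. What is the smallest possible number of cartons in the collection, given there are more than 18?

N − 18 must be a common multiple of 25 and 45.
25 = 5^2
45 = 3^2 × 5
LCM(25, 45) = 3^2 × 5^2 = 225.
Smallest N > 18 is LCM + 18 = 225 + 18 = 243.

243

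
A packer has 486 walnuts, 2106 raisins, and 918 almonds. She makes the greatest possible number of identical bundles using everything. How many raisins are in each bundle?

Number of bundles = gcd(486, 2106, 918).
486 = 2 × 3^5
2106 = 2 × 3^4 × 13
918 = 2 × 3^3 × 17
gcd(486, 2106, 918) = 2 × 3^3 = 54.
raisins per bundle = 2106 / 54 = 39.

39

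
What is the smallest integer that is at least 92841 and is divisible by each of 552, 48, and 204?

93840

The integer must be a common multiple of 552, 48, and 204, so a multiple of their LCM.
552 = 2^3 × 3 × 23
48 = 2^4 × 3
204 = 2^2 × 3 × 17
LCM(552, 48, 204) = 2^4 × 3 × 17 × 23 = 18768.
Smallest multiple of 18768 that is ≥ 92841: ⌈92841/18768⌉ × 18768 = 5 × 18768 = 93840.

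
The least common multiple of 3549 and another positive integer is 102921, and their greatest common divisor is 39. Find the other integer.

1131

gcd × lcm = product of the two integers, so the other integer is (39 × 102921) / 3549 = 1131.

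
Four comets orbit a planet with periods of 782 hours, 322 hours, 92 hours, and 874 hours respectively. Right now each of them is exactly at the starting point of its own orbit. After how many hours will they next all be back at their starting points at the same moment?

The first simultaneous occurrence is after LCM of the individual periods.
782 = 2 × 17 × 23
322 = 2 × 7 × 23
92 = 2^2 × 23
874 = 2 × 19 × 23
LCM(782, 322, 92, 874) = 2^2 × 7 × 17 × 19 × 23 = 208012.

208012 hours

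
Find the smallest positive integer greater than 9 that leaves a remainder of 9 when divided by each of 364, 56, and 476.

N − 9 must be a common multiple of 364, 56, and 476.
364 = 2^2 × 7 × 13
56 = 2^3 × 7
476 = 2^2 × 7 × 17
LCM(364, 56, 476) = 2^3 × 7 × 13 × 17 = 12376.
Smallest N > 9 is LCM + 9 = 12376 + 9 = 12385.

12385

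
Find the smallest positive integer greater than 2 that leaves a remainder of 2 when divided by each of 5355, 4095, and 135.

208847

N − 2 must be a common multiple of 5355, 4095, and 135.
5355 = 3^2 × 5 × 7 × 17
4095 = 3^2 × 5 × 7 × 13
135 = 3^3 × 5
LCM(5355, 4095, 135) = 3^3 × 5 × 7 × 13 × 17 = 208845.
Smallest N > 2 is LCM + 2 = 208845 + 2 = 208847.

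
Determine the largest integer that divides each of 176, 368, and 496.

16

176 = 2^4 × 11
368 = 2^4 × 23
496 = 2^4 × 31
gcd(176, 368, 496) = 2^4 = 16.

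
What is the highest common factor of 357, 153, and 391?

17

357 = 3 × 7 × 17
153 = 3^2 × 17
391 = 17 × 23
gcd(357, 153, 391) = 17.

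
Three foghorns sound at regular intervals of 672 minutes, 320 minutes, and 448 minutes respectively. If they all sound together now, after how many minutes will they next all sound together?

The first simultaneous occurrence is after LCM of the individual periods.
672 = 2^5 × 3 × 7
320 = 2^6 × 5
448 = 2^6 × 7
LCM(672, 320, 448) = 2^6 × 3 × 5 × 7 = 6720.

6720 minutes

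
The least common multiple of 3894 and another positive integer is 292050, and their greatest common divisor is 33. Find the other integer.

gcd × lcm = product of the two integers, so the other integer is (33 × 292050) / 3894 = 2475.

2475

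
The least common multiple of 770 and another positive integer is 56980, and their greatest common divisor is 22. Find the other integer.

1628

gcd × lcm = product of the two integers, so the other integer is (22 × 56980) / 770 = 1628.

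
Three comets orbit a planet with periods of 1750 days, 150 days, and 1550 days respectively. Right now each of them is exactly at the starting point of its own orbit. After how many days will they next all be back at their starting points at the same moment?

162750 days

We need the least common multiple of the intervals.
1750 = 2 × 5^3 × 7
150 = 2 × 3 × 5^2
1550 = 2 × 5^2 × 31
LCM(1750, 150, 1550) = 2 × 3 × 5^3 × 7 × 31 = 162750.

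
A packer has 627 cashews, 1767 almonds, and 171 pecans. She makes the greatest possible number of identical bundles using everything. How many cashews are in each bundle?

Number of bundles = gcd(627, 1767, 171).
627 = 3 × 11 × 19
1767 = 3 × 19 × 31
171 = 3^2 × 19
gcd(627, 1767, 171) = 3 × 19 = 57.
cashews per bundle = 627 / 57 = 11.

11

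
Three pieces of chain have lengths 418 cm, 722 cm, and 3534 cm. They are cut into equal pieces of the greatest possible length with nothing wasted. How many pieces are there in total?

Piece length = gcd(418, 722, 3534).
418 = 2 × 11 × 19
722 = 2 × 19^2
3534 = 2 × 3 × 19 × 31
gcd(418, 722, 3534) = 2 × 19 = 38.
Total pieces = 418/38 + 722/38 + 3534/38 = 11 + 19 + 93 = 123.

123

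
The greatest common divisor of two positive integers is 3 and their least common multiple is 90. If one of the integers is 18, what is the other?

15

For two integers, gcd × lcm = product, so the other is (3 × 90) / 18 = 270 / 18 = 15.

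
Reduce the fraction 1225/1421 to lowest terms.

25/29

1225 = 5^2 × 7^2
1421 = 7^2 × 29
gcd(1225, 1421) = 7^2 = 49.
Divide numerator and denominator by 49: 1225/1421 = 25/29.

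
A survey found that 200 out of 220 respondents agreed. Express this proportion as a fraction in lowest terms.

10/11

200 = 2^3 × 5^2
220 = 2^2 × 5 × 11
gcd(200, 220) = 2^2 × 5 = 20.
Divide numerator and denominator by 20: 200/220 = 10/11.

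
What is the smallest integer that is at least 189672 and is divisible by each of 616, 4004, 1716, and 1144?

192192

The integer must be a common multiple of 616, 4004, 1716, and 1144, so a multiple of their LCM.
616 = 2^3 × 7 × 11
4004 = 2^2 × 7 × 11 × 13
1716 = 2^2 × 3 × 11 × 13
1144 = 2^3 × 11 × 13
LCM(616, 4004, 1716, 1144) = 2^3 × 3 × 7 × 11 × 13 = 24024.
Smallest multiple of 24024 that is ≥ 189672: ⌈189672/24024⌉ × 24024 = 8 × 24024 = 192192.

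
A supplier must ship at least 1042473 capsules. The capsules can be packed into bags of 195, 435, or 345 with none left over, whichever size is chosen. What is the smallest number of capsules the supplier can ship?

1170585

The number of capsules must be a common multiple of 195, 435, and 345, so a multiple of their LCM.
195 = 3 × 5 × 13
435 = 3 × 5 × 29
345 = 3 × 5 × 23
LCM(195, 435, 345) = 3 × 5 × 13 × 23 × 29 = 130065.
Smallest multiple of 130065 that is ≥ 1042473: ⌈1042473/130065⌉ × 130065 = 9 × 130065 = 1170585.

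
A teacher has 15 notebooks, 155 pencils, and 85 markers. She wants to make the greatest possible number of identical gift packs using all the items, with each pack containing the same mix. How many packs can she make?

5 packs

The pack count must divide each quantity, so the greatest is gcd(15, 155, 85).
15 = 3 × 5
155 = 5 × 31
85 = 5 × 17
gcd(15, 155, 85) = 5.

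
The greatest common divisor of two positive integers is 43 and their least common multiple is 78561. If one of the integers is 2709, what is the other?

1247

For two integers, gcd × lcm = product, so the other is (43 × 78561) / 2709 = 3378123 / 2709 = 1247.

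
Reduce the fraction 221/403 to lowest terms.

17/31

221 = 13 × 17
403 = 13 × 31
gcd(221, 403) = 13.
Divide numerator and denominator by 13: 221/403 = 17/31.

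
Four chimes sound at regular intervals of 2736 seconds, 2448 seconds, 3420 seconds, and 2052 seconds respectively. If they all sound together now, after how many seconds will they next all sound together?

We need the least common multiple of the intervals.
2736 = 2^4 × 3^2 × 19
2448 = 2^4 × 3^2 × 17
3420 = 2^2 × 3^2 × 5 × 19
2052 = 2^2 × 3^3 × 19
LCM(2736, 2448, 3420, 2052) = 2^4 × 3^3 × 5 × 17 × 19 = 697680.

697680 seconds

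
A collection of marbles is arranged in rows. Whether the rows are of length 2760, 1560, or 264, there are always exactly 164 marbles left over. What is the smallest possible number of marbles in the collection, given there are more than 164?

N − 164 must be a common multiple of 2760, 1560, and 264.
2760 = 2^3 × 3 × 5 × 23
1560 = 2^3 × 3 × 5 × 13
264 = 2^3 × 3 × 11
LCM(2760, 1560, 264) = 2^3 × 3 × 5 × 11 × 13 × 23 = 394680.
Smallest N > 164 is LCM + 164 = 394680 + 164 = 394844.

394844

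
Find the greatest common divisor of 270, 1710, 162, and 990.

270 = 2 × 3^3 × 5
1710 = 2 × 3^2 × 5 × 19
162 = 2 × 3^4
990 = 2 × 3^2 × 5 × 11
gcd(270, 1710, 162, 990) = 2 × 3^2 = 18.

18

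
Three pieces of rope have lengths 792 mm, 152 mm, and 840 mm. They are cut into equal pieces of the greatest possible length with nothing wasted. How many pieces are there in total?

223

Piece length = gcd(792, 152, 840).
792 = 2^3 × 3^2 × 11
152 = 2^3 × 19
840 = 2^3 × 3 × 5 × 7
gcd(792, 152, 840) = 2^3 = 8.
Total pieces = 792/8 + 152/8 + 840/8 = 99 + 19 + 105 = 223.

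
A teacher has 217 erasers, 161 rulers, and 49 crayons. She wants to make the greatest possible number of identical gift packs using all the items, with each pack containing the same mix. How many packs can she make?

7 packs

The pack count must divide each quantity, so the greatest is gcd(217, 161, 49).
217 = 7 × 31
161 = 7 × 23
49 = 7^2
gcd(217, 161, 49) = 7.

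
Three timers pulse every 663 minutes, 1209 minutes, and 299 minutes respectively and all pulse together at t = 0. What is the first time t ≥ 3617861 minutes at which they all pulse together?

Joint pulses occur at multiples of LCM(663, 1209, 299).
663 = 3 × 13 × 17
1209 = 3 × 13 × 31
299 = 13 × 23
LCM(663, 1209, 299) = 3 × 13 × 17 × 23 × 31 = 472719.
Smallest multiple of 472719 that is ≥ 3617861: ⌈3617861/472719⌉ × 472719 = 8 × 472719 = 3781752.

3781752 minutes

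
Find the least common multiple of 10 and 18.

90

10 = 2 × 5
18 = 2 × 3^2
LCM(10, 18) = 2 × 3^2 × 5 = 90.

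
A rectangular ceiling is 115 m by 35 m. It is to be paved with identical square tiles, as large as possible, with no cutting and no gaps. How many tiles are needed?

161

Tile side = gcd(115, 35).
115 = 5 × 23
35 = 5 × 7
gcd(115, 35) = 5.
Tiles: (115/5) × (35/5) = 23 × 7 = 161.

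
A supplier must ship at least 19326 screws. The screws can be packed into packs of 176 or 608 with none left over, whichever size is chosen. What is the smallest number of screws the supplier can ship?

The number of screws must be a common multiple of 176 and 608, so a multiple of their LCM.
176 = 2^4 × 11
608 = 2^5 × 19
LCM(176, 608) = 2^5 × 11 × 19 = 6688.
Smallest multiple of 6688 that is ≥ 19326: ⌈19326/6688⌉ × 6688 = 3 × 6688 = 20064.

20064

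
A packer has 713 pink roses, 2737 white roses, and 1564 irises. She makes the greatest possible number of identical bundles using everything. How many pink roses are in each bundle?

31

Number of bundles = gcd(713, 2737, 1564).
713 = 23 × 31
2737 = 7 × 17 × 23
1564 = 2^2 × 17 × 23
gcd(713, 2737, 1564) = 23.
pink roses per bundle = 713 / 23 = 31.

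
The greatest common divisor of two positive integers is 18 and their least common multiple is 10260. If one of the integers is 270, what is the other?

For two integers, gcd × lcm = product, so the other is (18 × 10260) / 270 = 184680 / 270 = 684.

684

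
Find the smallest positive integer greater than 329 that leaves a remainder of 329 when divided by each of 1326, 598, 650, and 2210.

762779

N − 329 must be a common multiple of 1326, 598, 650, and 2210.
1326 = 2 × 3 × 13 × 17
598 = 2 × 13 × 23
650 = 2 × 5^2 × 13
2210 = 2 × 5 × 13 × 17
LCM(1326, 598, 650, 2210) = 2 × 3 × 5^2 × 13 × 17 × 23 = 762450.
Smallest N > 329 is LCM + 329 = 762450 + 329 = 762779.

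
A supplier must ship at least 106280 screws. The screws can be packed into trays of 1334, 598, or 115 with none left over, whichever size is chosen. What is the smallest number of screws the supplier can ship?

The number of screws must be a common multiple of 1334, 598, and 115, so a multiple of their LCM.
1334 = 2 × 23 × 29
598 = 2 × 13 × 23
115 = 5 × 23
LCM(1334, 598, 115) = 2 × 5 × 13 × 23 × 29 = 86710.
Smallest multiple of 86710 that is ≥ 106280: ⌈106280/86710⌉ × 86710 = 2 × 86710 = 173420.

173420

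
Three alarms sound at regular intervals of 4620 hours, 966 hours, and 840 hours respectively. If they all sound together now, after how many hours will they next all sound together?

212520 hours

We need the least common multiple of the intervals.
4620 = 2^2 × 3 × 5 × 7 × 11
966 = 2 × 3 × 7 × 23
840 = 2^3 × 3 × 5 × 7
LCM(4620, 966, 840) = 2^3 × 3 × 5 × 7 × 11 × 23 = 212520.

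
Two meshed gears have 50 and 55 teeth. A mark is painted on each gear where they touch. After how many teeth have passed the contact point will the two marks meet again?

They coincide at every common multiple of the periods; the first is the LCM.
50 = 2 × 5^2
55 = 5 × 11
LCM(50, 55) = 2 × 5^2 × 11 = 550.

550 teeth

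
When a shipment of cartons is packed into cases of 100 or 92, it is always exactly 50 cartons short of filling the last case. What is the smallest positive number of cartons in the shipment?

Being 50 short of a full case of size k means N ≡ −50 (mod k), i.e. N + 50 is a multiple of each size.
100 = 2^2 × 5^2
92 = 2^2 × 23
LCM(100, 92) = 2^2 × 5^2 × 23 = 2300.
Smallest positive N is 2300 − 50 = 2250.

2250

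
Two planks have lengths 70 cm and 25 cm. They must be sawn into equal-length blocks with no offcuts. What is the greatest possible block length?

5 cm

This is the greatest common divisor of 70 and 25.
70 = 2 × 5 × 7
25 = 5^2
gcd(70, 25) = 5.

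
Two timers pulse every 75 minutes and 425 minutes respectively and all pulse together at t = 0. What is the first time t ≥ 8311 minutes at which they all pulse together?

8925 minutes

Joint pulses occur at multiples of LCM(75, 425).
75 = 3 × 5^2
425 = 5^2 × 17
LCM(75, 425) = 3 × 5^2 × 17 = 1275.
Smallest multiple of 1275 that is ≥ 8311: ⌈8311/1275⌉ × 1275 = 7 × 1275 = 8925.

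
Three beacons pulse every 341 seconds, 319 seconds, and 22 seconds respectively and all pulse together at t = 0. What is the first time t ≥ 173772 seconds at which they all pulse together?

178002 seconds

Joint pulses occur at multiples of LCM(341, 319, 22).
341 = 11 × 31
319 = 11 × 29
22 = 2 × 11
LCM(341, 319, 22) = 2 × 11 × 29 × 31 = 19778.
Smallest multiple of 19778 that is ≥ 173772: ⌈173772/19778⌉ × 19778 = 9 × 19778 = 178002.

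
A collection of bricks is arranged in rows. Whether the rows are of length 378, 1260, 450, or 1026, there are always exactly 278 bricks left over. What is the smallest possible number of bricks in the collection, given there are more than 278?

359378

N − 278 must be a common multiple of 378, 1260, 450, and 1026.
378 = 2 × 3^3 × 7
1260 = 2^2 × 3^2 × 5 × 7
450 = 2 × 3^2 × 5^2
1026 = 2 × 3^3 × 19
LCM(378, 1260, 450, 1026) = 2^2 × 3^3 × 5^2 × 7 × 19 = 359100.
Smallest N > 278 is LCM + 278 = 359100 + 278 = 359378.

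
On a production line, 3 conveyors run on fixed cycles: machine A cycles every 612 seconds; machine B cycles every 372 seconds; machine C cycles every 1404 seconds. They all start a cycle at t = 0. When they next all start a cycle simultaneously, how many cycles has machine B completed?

1989 cycles

The first common completion time is the LCM of the periods.
612 = 2^2 × 3^2 × 17
372 = 2^2 × 3 × 31
1404 = 2^2 × 3^3 × 13
LCM(612, 372, 1404) = 2^2 × 3^3 × 13 × 17 × 31 = 739908.
Cycles for period 372: 739908 / 372 = 1989.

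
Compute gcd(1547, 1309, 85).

17

1547 = 7 × 13 × 17
1309 = 7 × 11 × 17
85 = 5 × 17
gcd(1547, 1309, 85) = 17.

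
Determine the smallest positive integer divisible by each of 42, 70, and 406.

6090

42 = 2 × 3 × 7
70 = 2 × 5 × 7
406 = 2 × 7 × 29
LCM(42, 70, 406) = 2 × 3 × 5 × 7 × 29 = 6090.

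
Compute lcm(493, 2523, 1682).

85782

493 = 17 × 29
2523 = 3 × 29^2
1682 = 2 × 29^2
LCM(493, 2523, 1682) = 2 × 3 × 17 × 29^2 = 85782.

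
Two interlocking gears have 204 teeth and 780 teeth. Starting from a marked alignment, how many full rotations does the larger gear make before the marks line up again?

17 rotations

They are all back at their starting positions together after one LCM of the periods.
204 = 2^2 × 3 × 17
780 = 2^2 × 3 × 5 × 13
LCM(204, 780) = 2^2 × 3 × 5 × 13 × 17 = 13260.
Rotations for period 780: 13260 / 780 = 17.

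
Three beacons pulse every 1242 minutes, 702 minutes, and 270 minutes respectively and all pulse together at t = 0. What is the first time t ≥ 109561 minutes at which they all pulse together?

161460 minutes

Joint pulses occur at multiples of LCM(1242, 702, 270).
1242 = 2 × 3^3 × 23
702 = 2 × 3^3 × 13
270 = 2 × 3^3 × 5
LCM(1242, 702, 270) = 2 × 3^3 × 5 × 13 × 23 = 80730.
Smallest multiple of 80730 that is ≥ 109561: ⌈109561/80730⌉ × 80730 = 2 × 80730 = 161460.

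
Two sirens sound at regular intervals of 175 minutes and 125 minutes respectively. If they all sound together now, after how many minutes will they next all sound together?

They coincide at every common multiple of the periods; the first is the LCM.
175 = 5^2 × 7
125 = 5^3
LCM(175, 125) = 5^3 × 7 = 875.

875 minutes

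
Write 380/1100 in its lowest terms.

380 = 2^2 × 5 × 19
1100 = 2^2 × 5^2 × 11
gcd(380, 1100) = 2^2 × 5 = 20.
Divide numerator and denominator by 20: 380/1100 = 19/55.

19/55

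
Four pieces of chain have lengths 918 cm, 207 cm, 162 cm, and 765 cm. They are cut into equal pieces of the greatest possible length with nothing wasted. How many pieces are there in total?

228

Piece length = gcd(918, 207, 162, 765).
918 = 2 × 3^3 × 17
207 = 3^2 × 23
162 = 2 × 3^4
765 = 3^2 × 5 × 17
gcd(918, 207, 162, 765) = 3^2 = 9.
Total pieces = 918/9 + 207/9 + 162/9 + 765/9 = 102 + 23 + 18 + 85 = 228.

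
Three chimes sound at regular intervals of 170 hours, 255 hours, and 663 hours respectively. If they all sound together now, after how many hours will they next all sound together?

The first simultaneous occurrence is after LCM of the individual periods.
170 = 2 × 5 × 17
255 = 3 × 5 × 17
663 = 3 × 13 × 17
LCM(170, 255, 663) = 2 × 3 × 5 × 13 × 17 = 6630.

6630 hours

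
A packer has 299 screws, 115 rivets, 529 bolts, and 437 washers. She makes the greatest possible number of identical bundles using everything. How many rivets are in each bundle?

Number of bundles = gcd(299, 115, 529, 437).
299 = 13 × 23
115 = 5 × 23
529 = 23^2
437 = 19 × 23
gcd(299, 115, 529, 437) = 23.
rivets per bundle = 115 / 23 = 5.

5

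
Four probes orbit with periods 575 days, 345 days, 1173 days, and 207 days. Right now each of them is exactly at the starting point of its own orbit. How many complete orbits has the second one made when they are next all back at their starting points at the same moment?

255 orbits

The first common completion time is the LCM of the periods.
575 = 5^2 × 23
345 = 3 × 5 × 23
1173 = 3 × 17 × 23
207 = 3^2 × 23
LCM(575, 345, 1173, 207) = 3^2 × 5^2 × 17 × 23 = 87975.
Orbits for period 345: 87975 / 345 = 255.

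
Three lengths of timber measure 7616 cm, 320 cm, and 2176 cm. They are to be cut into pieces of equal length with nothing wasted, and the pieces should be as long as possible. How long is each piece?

64 cm

The greatest length dividing all of 7616, 320, and 2176 is their gcd.
7616 = 2^6 × 7 × 17
320 = 2^6 × 5
2176 = 2^7 × 17
gcd(7616, 320, 2176) = 2^6 = 64.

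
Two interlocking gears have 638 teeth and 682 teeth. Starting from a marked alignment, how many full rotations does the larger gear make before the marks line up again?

All finish a whole number of cycles simultaneously at t = LCM of the periods.
638 = 2 × 11 × 29
682 = 2 × 11 × 31
LCM(638, 682) = 2 × 11 × 29 × 31 = 19778.
Rotations for period 682: 19778 / 682 = 29.

29 rotations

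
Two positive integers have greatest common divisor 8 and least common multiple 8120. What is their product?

For any two positive integers, gcd × lcm = product = 8 × 8120 = 64960.

64960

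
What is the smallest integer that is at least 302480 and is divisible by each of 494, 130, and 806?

306280

The integer must be a common multiple of 494, 130, and 806, so a multiple of their LCM.
494 = 2 × 13 × 19
130 = 2 × 5 × 13
806 = 2 × 13 × 31
LCM(494, 130, 806) = 2 × 5 × 13 × 19 × 31 = 76570.
Smallest multiple of 76570 that is ≥ 302480: ⌈302480/76570⌉ × 76570 = 4 × 76570 = 306280.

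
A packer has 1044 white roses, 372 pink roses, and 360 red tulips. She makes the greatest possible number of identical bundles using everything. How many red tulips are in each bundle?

Number of bundles = gcd(1044, 372, 360).
1044 = 2^2 × 3^2 × 29
372 = 2^2 × 3 × 31
360 = 2^3 × 3^2 × 5
gcd(1044, 372, 360) = 2^2 × 3 = 12.
red tulips per bundle = 360 / 12 = 30.

30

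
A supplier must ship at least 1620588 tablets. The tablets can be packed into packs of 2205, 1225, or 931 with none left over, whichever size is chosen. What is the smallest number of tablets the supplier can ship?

1675800

The number of tablets must be a common multiple of 2205, 1225, and 931, so a multiple of their LCM.
2205 = 3^2 × 5 × 7^2
1225 = 5^2 × 7^2
931 = 7^2 × 19
LCM(2205, 1225, 931) = 3^2 × 5^2 × 7^2 × 19 = 209475.
Smallest multiple of 209475 that is ≥ 1620588: ⌈1620588/209475⌉ × 209475 = 8 × 209475 = 1675800.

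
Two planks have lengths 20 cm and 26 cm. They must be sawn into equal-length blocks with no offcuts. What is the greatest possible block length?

2 cm

By the Euclidean algorithm:
26 = 1 × 20 + 6
20 = 3 × 6 + 2
6 = 3 × 2 + 0
gcd(20, 26) = 2.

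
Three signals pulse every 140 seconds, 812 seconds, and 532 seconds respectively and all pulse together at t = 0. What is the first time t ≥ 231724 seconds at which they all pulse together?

Joint pulses occur at multiples of LCM(140, 812, 532).
140 = 2^2 × 5 × 7
812 = 2^2 × 7 × 29
532 = 2^2 × 7 × 19
LCM(140, 812, 532) = 2^2 × 5 × 7 × 19 × 29 = 77140.
Smallest multiple of 77140 that is ≥ 231724: ⌈231724/77140⌉ × 77140 = 4 × 77140 = 308560.

308560 seconds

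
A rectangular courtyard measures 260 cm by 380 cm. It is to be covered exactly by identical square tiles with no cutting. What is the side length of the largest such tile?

20 cm

The tile side must divide both 260 and 380, so the largest is their gcd.
260 = 2^2 × 5 × 13
380 = 2^2 × 5 × 19
gcd(260, 380) = 2^2 × 5 = 20.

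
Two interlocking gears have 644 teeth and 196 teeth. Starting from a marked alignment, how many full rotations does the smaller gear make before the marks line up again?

23 rotations

All finish a whole number of cycles simultaneously at t = LCM of the periods.
644 = 2^2 × 7 × 23
196 = 2^2 × 7^2
LCM(644, 196) = 2^2 × 7^2 × 23 = 4508.
Rotations for period 196: 4508 / 196 = 23.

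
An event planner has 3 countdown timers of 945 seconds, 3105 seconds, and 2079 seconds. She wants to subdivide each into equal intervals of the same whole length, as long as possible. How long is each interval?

27 seconds

The interval must divide each timer length; the longest such is the gcd.
945 = 3^3 × 5 × 7
3105 = 3^3 × 5 × 23
2079 = 3^3 × 7 × 11
gcd(945, 3105, 2079) = 3^3 = 27.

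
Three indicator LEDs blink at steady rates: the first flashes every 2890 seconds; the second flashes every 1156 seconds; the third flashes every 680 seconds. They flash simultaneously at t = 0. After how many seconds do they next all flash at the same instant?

They coincide at every common multiple of the periods; the first is the LCM.
2890 = 2 × 5 × 17^2
1156 = 2^2 × 17^2
680 = 2^3 × 5 × 17
LCM(2890, 1156, 680) = 2^3 × 5 × 17^2 = 11560.

11560 seconds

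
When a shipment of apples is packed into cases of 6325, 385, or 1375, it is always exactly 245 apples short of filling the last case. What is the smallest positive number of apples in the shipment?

221130

Being 245 short of a full case of size k means N ≡ −245 (mod k), i.e. N + 245 is a multiple of each size.
6325 = 5^2 × 11 × 23
385 = 5 × 7 × 11
1375 = 5^3 × 11
LCM(6325, 385, 1375) = 5^3 × 7 × 11 × 23 = 221375.
Smallest positive N is 221375 − 245 = 221130.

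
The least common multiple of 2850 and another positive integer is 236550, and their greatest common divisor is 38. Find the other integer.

gcd × lcm = product of the two integers, so the other integer is (38 × 236550) / 2850 = 3154.

3154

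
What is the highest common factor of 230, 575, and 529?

230 = 2 × 5 × 23
575 = 5^2 × 23
529 = 23^2
gcd(230, 575, 529) = 23.

23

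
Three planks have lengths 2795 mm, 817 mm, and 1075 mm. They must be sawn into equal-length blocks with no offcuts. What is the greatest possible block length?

43 mm

This is the greatest common divisor of 2795, 817, and 1075.
2795 = 5 × 13 × 43
817 = 19 × 43
1075 = 5^2 × 43
gcd(2795, 817, 1075) = 43.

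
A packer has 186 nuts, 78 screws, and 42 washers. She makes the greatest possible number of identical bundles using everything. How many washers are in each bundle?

Number of bundles = gcd(186, 78, 42).
186 = 2 × 3 × 31
78 = 2 × 3 × 13
42 = 2 × 3 × 7
gcd(186, 78, 42) = 2 × 3 = 6.
washers per bundle = 42 / 6 = 7.

7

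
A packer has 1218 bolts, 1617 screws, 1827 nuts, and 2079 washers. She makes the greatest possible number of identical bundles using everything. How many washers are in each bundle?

Number of bundles = gcd(1218, 1617, 1827, 2079).
1218 = 2 × 3 × 7 × 29
1617 = 3 × 7^2 × 11
1827 = 3^2 × 7 × 29
2079 = 3^3 × 7 × 11
gcd(1218, 1617, 1827, 2079) = 3 × 7 = 21.
washers per bundle = 2079 / 21 = 99.

99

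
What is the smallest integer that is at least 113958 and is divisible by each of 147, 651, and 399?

The integer must be a common multiple of 147, 651, and 399, so a multiple of their LCM.
147 = 3 × 7^2
651 = 3 × 7 × 31
399 = 3 × 7 × 19
LCM(147, 651, 399) = 3 × 7^2 × 19 × 31 = 86583.
Smallest multiple of 86583 that is ≥ 113958: ⌈113958/86583⌉ × 86583 = 2 × 86583 = 173166.

173166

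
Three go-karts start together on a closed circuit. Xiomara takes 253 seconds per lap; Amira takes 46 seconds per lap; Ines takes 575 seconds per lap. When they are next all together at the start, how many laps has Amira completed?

275 laps

They are all back at their starting positions together after one LCM of the periods.
253 = 11 × 23
46 = 2 × 23
575 = 5^2 × 23
LCM(253, 46, 575) = 2 × 5^2 × 11 × 23 = 12650.
Laps for period 46: 12650 / 46 = 275.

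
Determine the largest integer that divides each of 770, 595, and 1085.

35

770 = 2 × 5 × 7 × 11
595 = 5 × 7 × 17
1085 = 5 × 7 × 31
gcd(770, 595, 1085) = 5 × 7 = 35.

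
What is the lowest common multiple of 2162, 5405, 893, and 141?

2162 = 2 × 23 × 47
5405 = 5 × 23 × 47
893 = 19 × 47
141 = 3 × 47
LCM(2162, 5405, 893, 141) = 2 × 3 × 5 × 19 × 23 × 47 = 616170.

616170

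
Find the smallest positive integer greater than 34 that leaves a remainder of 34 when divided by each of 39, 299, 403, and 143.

N − 34 must be a common multiple of 39, 299, 403, and 143.
39 = 3 × 13
299 = 13 × 23
403 = 13 × 31
143 = 11 × 13
LCM(39, 299, 403, 143) = 3 × 11 × 13 × 23 × 31 = 305877.
Smallest N > 34 is LCM + 34 = 305877 + 34 = 305911.

305911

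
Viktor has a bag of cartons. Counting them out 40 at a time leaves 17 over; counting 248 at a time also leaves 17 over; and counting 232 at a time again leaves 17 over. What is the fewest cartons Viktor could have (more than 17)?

N − 17 must be a common multiple of 40, 248, and 232.
40 = 2^3 × 5
248 = 2^3 × 31
232 = 2^3 × 29
LCM(40, 248, 232) = 2^3 × 5 × 29 × 31 = 35960.
Smallest N > 17 is LCM + 17 = 35960 + 17 = 35977.

35977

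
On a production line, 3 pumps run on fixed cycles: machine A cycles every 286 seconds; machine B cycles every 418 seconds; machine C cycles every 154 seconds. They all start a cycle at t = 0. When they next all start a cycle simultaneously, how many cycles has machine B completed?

91 cycles

They are all back at their starting positions together after one LCM of the periods.
286 = 2 × 11 × 13
418 = 2 × 11 × 19
154 = 2 × 7 × 11
LCM(286, 418, 154) = 2 × 7 × 11 × 13 × 19 = 38038.
Cycles for period 418: 38038 / 418 = 91.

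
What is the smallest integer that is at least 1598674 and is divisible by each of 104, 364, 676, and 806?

1760304

The integer must be a common multiple of 104, 364, 676, and 806, so a multiple of their LCM.
104 = 2^3 × 13
364 = 2^2 × 7 × 13
676 = 2^2 × 13^2
806 = 2 × 13 × 31
LCM(104, 364, 676, 806) = 2^3 × 7 × 13^2 × 31 = 293384.
Smallest multiple of 293384 that is ≥ 1598674: ⌈1598674/293384⌉ × 293384 = 6 × 293384 = 1760304.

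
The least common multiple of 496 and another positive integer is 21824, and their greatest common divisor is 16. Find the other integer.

704

gcd × lcm = product of the two integers, so the other integer is (16 × 21824) / 496 = 704.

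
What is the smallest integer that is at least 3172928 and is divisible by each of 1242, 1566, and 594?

The integer must be a common multiple of 1242, 1566, and 594, so a multiple of their LCM.
1242 = 2 × 3^3 × 23
1566 = 2 × 3^3 × 29
594 = 2 × 3^3 × 11
LCM(1242, 1566, 594) = 2 × 3^3 × 11 × 23 × 29 = 396198.
Smallest multiple of 396198 that is ≥ 3172928: ⌈3172928/396198⌉ × 396198 = 9 × 396198 = 3565782.

3565782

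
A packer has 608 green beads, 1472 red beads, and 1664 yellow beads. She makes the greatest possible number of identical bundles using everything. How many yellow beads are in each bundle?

Number of bundles = gcd(608, 1472, 1664).
608 = 2^5 × 19
1472 = 2^6 × 23
1664 = 2^7 × 13
gcd(608, 1472, 1664) = 2^5 = 32.
yellow beads per bundle = 1664 / 32 = 52.

52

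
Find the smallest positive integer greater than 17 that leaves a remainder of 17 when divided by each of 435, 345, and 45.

N − 17 must be a common multiple of 435, 345, and 45.
435 = 3 × 5 × 29
345 = 3 × 5 × 23
45 = 3^2 × 5
LCM(435, 345, 45) = 3^2 × 5 × 23 × 29 = 30015.
Smallest N > 17 is LCM + 17 = 30015 + 17 = 30032.

30032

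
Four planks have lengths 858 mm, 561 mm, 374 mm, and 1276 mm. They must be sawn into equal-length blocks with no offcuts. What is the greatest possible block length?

11 mm

The block length must divide every plank, so the greatest is gcd(858, 561, 374, 1276).
858 = 2 × 3 × 11 × 13
561 = 3 × 11 × 17
374 = 2 × 11 × 17
1276 = 2^2 × 11 × 29
gcd(858, 561, 374, 1276) = 11.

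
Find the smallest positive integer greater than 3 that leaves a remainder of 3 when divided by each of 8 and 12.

27

N − 3 must be a common multiple of 8 and 12.
8 = 2^3
12 = 2^2 × 3
LCM(8, 12) = 2^3 × 3 = 24.
Smallest N > 3 is LCM + 3 = 24 + 3 = 27.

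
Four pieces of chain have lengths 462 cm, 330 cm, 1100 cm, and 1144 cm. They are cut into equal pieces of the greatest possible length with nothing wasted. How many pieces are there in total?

138

Piece length = gcd(462, 330, 1100, 1144).
462 = 2 × 3 × 7 × 11
330 = 2 × 3 × 5 × 11
1100 = 2^2 × 5^2 × 11
1144 = 2^3 × 11 × 13
gcd(462, 330, 1100, 1144) = 2 × 11 = 22.
Total pieces = 462/22 + 330/22 + 1100/22 + 1144/22 = 21 + 15 + 50 + 52 = 138.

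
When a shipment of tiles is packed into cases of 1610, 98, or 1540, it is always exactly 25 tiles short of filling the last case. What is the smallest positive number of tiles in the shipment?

247915

Being 25 short of a full case of size k means N ≡ −25 (mod k), i.e. N + 25 is a multiple of each size.
1610 = 2 × 5 × 7 × 23
98 = 2 × 7^2
1540 = 2^2 × 5 × 7 × 11
LCM(1610, 98, 1540) = 2^2 × 5 × 7^2 × 11 × 23 = 247940.
Smallest positive N is 247940 − 25 = 247915.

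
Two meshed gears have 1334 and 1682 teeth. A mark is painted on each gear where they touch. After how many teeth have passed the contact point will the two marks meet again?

38686 teeth

The first simultaneous occurrence is after LCM of the individual periods.
1334 = 2 × 23 × 29
1682 = 2 × 29^2
LCM(1334, 1682) = 2 × 23 × 29^2 = 38686.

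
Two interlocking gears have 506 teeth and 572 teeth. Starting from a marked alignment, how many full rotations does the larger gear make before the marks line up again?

The first common completion time is the LCM of the periods.
506 = 2 × 11 × 23
572 = 2^2 × 11 × 13
LCM(506, 572) = 2^2 × 11 × 13 × 23 = 13156.
Rotations for period 572: 13156 / 572 = 23.

23 rotations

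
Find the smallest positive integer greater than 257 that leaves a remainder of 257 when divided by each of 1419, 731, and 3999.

748070

N − 257 must be a common multiple of 1419, 731, and 3999.
1419 = 3 × 11 × 43
731 = 17 × 43
3999 = 3 × 31 × 43
LCM(1419, 731, 3999) = 3 × 11 × 17 × 31 × 43 = 747813.
Smallest N > 257 is LCM + 257 = 747813 + 257 = 748070.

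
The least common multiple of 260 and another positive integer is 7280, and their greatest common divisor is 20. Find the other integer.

gcd × lcm = product of the two integers, so the other integer is (20 × 7280) / 260 = 560.

560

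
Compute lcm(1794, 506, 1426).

1794 = 2 × 3 × 13 × 23
506 = 2 × 11 × 23
1426 = 2 × 23 × 31
LCM(1794, 506, 1426) = 2 × 3 × 11 × 13 × 23 × 31 = 611754.

611754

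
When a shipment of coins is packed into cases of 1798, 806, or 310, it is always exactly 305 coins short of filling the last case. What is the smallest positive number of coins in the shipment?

116565

Being 305 short of a full case of size k means N ≡ −305 (mod k), i.e. N + 305 is a multiple of each size.
1798 = 2 × 29 × 31
806 = 2 × 13 × 31
310 = 2 × 5 × 31
LCM(1798, 806, 310) = 2 × 5 × 13 × 29 × 31 = 116870.
Smallest positive N is 116870 − 305 = 116565.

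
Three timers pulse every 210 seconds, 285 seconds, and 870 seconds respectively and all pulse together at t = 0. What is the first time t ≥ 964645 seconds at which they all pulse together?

1041390 seconds

Joint pulses occur at multiples of LCM(210, 285, 870).
210 = 2 × 3 × 5 × 7
285 = 3 × 5 × 19
870 = 2 × 3 × 5 × 29
LCM(210, 285, 870) = 2 × 3 × 5 × 7 × 19 × 29 = 115710.
Smallest multiple of 115710 that is ≥ 964645: ⌈964645/115710⌉ × 115710 = 9 × 115710 = 1041390.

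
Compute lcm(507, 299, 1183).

81627

507 = 3 × 13^2
299 = 13 × 23
1183 = 7 × 13^2
LCM(507, 299, 1183) = 3 × 7 × 13^2 × 23 = 81627.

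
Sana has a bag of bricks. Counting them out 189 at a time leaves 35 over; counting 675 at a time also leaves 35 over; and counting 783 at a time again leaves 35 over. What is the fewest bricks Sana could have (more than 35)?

N − 35 must be a common multiple of 189, 675, and 783.
189 = 3^3 × 7
675 = 3^3 × 5^2
783 = 3^3 × 29
LCM(189, 675, 783) = 3^3 × 5^2 × 7 × 29 = 137025.
Smallest N > 35 is LCM + 35 = 137025 + 35 = 137060.

137060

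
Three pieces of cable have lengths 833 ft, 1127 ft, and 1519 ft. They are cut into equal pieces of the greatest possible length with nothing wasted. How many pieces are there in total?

71

Piece length = gcd(833, 1127, 1519).
833 = 7^2 × 17
1127 = 7^2 × 23
1519 = 7^2 × 31
gcd(833, 1127, 1519) = 7^2 = 49.
Total pieces = 833/49 + 1127/49 + 1519/49 = 17 + 23 + 31 = 71.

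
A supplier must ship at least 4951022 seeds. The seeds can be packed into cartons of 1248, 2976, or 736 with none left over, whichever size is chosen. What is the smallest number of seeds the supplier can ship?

5338944

The number of seeds must be a common multiple of 1248, 2976, and 736, so a multiple of their LCM.
1248 = 2^5 × 3 × 13
2976 = 2^5 × 3 × 31
736 = 2^5 × 23
LCM(1248, 2976, 736) = 2^5 × 3 × 13 × 23 × 31 = 889824.
Smallest multiple of 889824 that is ≥ 4951022: ⌈4951022/889824⌉ × 889824 = 6 × 889824 = 5338944.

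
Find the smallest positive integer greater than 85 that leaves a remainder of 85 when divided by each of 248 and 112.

N − 85 must be a common multiple of 248 and 112.
248 = 2^3 × 31
112 = 2^4 × 7
LCM(248, 112) = 2^4 × 7 × 31 = 3472.
Smallest N > 85 is LCM + 85 = 3472 + 85 = 3557.

3557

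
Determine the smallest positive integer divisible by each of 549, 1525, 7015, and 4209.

315675

549 = 3^2 × 61
1525 = 5^2 × 61
7015 = 5 × 23 × 61
4209 = 3 × 23 × 61
LCM(549, 1525, 7015, 4209) = 3^2 × 5^2 × 23 × 61 = 315675.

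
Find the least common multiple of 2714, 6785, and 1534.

2714 = 2 × 23 × 59
6785 = 5 × 23 × 59
1534 = 2 × 13 × 59
LCM(2714, 6785, 1534) = 2 × 5 × 13 × 23 × 59 = 176410.

176410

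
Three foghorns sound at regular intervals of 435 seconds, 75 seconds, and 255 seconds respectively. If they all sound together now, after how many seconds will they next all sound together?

They coincide at every common multiple of the periods; the first is the LCM.
435 = 3 × 5 × 29
75 = 3 × 5^2
255 = 3 × 5 × 17
LCM(435, 75, 255) = 3 × 5^2 × 17 × 29 = 36975.

36975 seconds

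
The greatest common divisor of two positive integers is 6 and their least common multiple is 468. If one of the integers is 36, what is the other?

For two integers, gcd × lcm = product, so the other is (6 × 468) / 36 = 2808 / 36 = 78.

78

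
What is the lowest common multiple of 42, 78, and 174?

42 = 2 × 3 × 7
78 = 2 × 3 × 13
174 = 2 × 3 × 29
LCM(42, 78, 174) = 2 × 3 × 7 × 13 × 29 = 15834.

15834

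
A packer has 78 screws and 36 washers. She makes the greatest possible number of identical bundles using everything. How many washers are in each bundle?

Number of bundles = gcd(78, 36).
78 = 2 × 3 × 13
36 = 2^2 × 3^2
gcd(78, 36) = 2 × 3 = 6.
washers per bundle = 36 / 6 = 6.

6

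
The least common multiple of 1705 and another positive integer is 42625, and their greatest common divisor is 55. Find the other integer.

1375

gcd × lcm = product of the two integers, so the other integer is (55 × 42625) / 1705 = 1375.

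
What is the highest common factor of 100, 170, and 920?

100 = 2^2 × 5^2
170 = 2 × 5 × 17
920 = 2^3 × 5 × 23
gcd(100, 170, 920) = 2 × 5 = 10.

10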